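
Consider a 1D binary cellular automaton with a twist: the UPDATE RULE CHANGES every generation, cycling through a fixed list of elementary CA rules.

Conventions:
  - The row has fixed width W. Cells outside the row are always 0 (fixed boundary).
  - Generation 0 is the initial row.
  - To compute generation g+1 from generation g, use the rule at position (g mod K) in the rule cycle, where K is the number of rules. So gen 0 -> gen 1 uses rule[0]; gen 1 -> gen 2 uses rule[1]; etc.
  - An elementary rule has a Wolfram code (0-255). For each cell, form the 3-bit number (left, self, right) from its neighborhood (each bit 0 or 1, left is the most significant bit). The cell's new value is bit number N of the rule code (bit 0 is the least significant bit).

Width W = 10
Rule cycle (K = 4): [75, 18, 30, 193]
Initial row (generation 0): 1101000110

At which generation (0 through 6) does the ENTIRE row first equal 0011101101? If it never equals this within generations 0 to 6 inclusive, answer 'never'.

Answer: never

Derivation:
Gen 0: 1101000110
Gen 1 (rule 75): 1100011110
Gen 2 (rule 18): 0010100001
Gen 3 (rule 30): 0110110011
Gen 4 (rule 193): 0010010001
Gen 5 (rule 75): 1100100110
Gen 6 (rule 18): 0011011001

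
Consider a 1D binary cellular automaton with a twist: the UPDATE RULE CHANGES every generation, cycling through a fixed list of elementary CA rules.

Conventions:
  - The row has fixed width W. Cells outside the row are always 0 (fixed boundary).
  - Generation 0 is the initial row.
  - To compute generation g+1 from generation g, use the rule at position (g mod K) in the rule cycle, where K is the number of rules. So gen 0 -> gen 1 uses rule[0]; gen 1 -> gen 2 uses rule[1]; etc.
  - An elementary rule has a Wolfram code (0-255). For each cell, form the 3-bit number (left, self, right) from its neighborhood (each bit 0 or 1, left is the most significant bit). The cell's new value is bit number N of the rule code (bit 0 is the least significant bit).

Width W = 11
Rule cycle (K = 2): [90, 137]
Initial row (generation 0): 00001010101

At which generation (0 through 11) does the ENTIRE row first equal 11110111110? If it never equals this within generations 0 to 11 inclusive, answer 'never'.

Answer: 5

Derivation:
Gen 0: 00001010101
Gen 1 (rule 90): 00010000000
Gen 2 (rule 137): 11000111111
Gen 3 (rule 90): 11101100001
Gen 4 (rule 137): 11001001100
Gen 5 (rule 90): 11110111110
Gen 6 (rule 137): 11100111100
Gen 7 (rule 90): 10111100110
Gen 8 (rule 137): 00111000100
Gen 9 (rule 90): 01101101010
Gen 10 (rule 137): 01001000000
Gen 11 (rule 90): 10110100000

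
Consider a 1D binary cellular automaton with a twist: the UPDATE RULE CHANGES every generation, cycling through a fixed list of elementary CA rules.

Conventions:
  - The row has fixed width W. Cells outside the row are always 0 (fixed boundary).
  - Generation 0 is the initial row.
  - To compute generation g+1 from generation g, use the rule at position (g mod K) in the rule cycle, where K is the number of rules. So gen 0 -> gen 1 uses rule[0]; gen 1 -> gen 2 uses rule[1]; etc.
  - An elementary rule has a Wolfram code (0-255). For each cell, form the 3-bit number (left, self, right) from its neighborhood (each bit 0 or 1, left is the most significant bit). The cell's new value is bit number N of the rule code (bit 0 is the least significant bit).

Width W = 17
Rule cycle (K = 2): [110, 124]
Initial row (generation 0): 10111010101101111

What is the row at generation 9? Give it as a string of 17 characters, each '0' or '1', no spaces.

Gen 0: 10111010101101111
Gen 1 (rule 110): 11101111111111001
Gen 2 (rule 124): 10111000000001101
Gen 3 (rule 110): 11101000000011111
Gen 4 (rule 124): 10111100000010001
Gen 5 (rule 110): 11100100000110011
Gen 6 (rule 124): 10110110000111011
Gen 7 (rule 110): 11111110001101111
Gen 8 (rule 124): 10000011001111001
Gen 9 (rule 110): 10000111011001011

Answer: 10000111011001011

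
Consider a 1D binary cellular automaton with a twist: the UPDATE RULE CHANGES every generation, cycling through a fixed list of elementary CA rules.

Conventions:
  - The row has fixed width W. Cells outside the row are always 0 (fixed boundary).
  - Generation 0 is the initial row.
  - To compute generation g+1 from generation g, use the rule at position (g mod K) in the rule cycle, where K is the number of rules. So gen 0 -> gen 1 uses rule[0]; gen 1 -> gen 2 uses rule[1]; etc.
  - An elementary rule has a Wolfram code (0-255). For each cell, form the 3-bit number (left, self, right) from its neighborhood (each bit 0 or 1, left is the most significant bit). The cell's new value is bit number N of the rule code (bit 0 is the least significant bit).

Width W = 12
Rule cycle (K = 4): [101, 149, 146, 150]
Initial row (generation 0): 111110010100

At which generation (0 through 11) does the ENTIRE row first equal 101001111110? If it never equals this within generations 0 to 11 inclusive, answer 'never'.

Answer: never

Derivation:
Gen 0: 111110010100
Gen 1 (rule 101): 000010011101
Gen 2 (rule 149): 111011001001
Gen 3 (rule 146): 010000110110
Gen 4 (rule 150): 111001000001
Gen 5 (rule 101): 001001011101
Gen 6 (rule 149): 101101001001
Gen 7 (rule 146): 000000110110
Gen 8 (rule 150): 000001000001
Gen 9 (rule 101): 111101011101
Gen 10 (rule 149): 011001001001
Gen 11 (rule 146): 100110110110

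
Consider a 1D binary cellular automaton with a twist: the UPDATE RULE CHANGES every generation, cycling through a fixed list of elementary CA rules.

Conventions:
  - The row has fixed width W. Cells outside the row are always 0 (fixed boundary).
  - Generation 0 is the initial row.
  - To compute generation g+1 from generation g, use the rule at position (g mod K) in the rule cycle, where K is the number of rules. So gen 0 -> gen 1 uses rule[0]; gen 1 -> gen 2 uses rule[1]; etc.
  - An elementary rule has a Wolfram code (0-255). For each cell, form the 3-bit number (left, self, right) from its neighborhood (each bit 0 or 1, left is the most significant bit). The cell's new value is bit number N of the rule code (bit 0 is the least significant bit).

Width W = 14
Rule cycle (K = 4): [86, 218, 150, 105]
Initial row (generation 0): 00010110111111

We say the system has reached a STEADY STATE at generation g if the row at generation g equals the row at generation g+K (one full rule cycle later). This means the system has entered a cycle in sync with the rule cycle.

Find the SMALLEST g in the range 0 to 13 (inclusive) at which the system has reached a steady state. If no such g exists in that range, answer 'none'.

Answer: none

Derivation:
Gen 0: 00010110111111
Gen 1 (rule 86): 00110010000001
Gen 2 (rule 218): 01111101000010
Gen 3 (rule 150): 10111001100111
Gen 4 (rule 105): 01101001100101
Gen 5 (rule 86): 10101110111101
Gen 6 (rule 218): 00001110111100
Gen 7 (rule 150): 00010100011010
Gen 8 (rule 105): 11001001011100
Gen 9 (rule 86): 01111111000110
Gen 10 (rule 218): 11111111101111
Gen 11 (rule 150): 01111111000110
Gen 12 (rule 105): 01000001010110
Gen 13 (rule 86): 11100011010011
Gen 14 (rule 218): 11110111001111
Gen 15 (rule 150): 01100010110110
Gen 16 (rule 105): 01101001111110
Gen 17 (rule 86): 10101110000011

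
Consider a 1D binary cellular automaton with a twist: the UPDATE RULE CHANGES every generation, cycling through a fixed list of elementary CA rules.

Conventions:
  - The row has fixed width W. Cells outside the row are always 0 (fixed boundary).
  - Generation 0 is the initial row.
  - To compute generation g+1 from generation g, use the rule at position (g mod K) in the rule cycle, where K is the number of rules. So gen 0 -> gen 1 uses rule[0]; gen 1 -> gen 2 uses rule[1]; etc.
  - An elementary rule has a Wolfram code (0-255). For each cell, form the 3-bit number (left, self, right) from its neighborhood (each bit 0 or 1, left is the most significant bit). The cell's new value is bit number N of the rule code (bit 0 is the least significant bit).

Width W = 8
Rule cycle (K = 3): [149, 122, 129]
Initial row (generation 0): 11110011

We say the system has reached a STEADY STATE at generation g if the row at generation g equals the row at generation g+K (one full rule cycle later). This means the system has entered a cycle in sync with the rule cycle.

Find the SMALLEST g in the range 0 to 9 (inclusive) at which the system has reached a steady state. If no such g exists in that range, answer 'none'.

Gen 0: 11110011
Gen 1 (rule 149): 01101000
Gen 2 (rule 122): 11110100
Gen 3 (rule 129): 01100001
Gen 4 (rule 149): 00011101
Gen 5 (rule 122): 00110110
Gen 6 (rule 129): 10000000
Gen 7 (rule 149): 11111111
Gen 8 (rule 122): 10000001
Gen 9 (rule 129): 00111100
Gen 10 (rule 149): 10011011
Gen 11 (rule 122): 01111111
Gen 12 (rule 129): 00111110

Answer: none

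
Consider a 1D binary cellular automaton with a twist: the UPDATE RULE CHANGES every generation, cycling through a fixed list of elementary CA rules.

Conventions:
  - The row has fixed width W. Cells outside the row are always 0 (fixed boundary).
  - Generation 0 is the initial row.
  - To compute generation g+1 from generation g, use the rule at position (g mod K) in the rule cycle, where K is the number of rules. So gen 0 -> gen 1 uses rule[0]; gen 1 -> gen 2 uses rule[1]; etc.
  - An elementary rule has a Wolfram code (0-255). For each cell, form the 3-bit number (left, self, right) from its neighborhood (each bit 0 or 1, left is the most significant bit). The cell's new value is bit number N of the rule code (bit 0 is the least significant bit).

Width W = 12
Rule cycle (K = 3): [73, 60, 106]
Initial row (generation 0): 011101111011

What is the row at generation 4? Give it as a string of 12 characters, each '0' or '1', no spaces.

Answer: 110110101000

Derivation:
Gen 0: 011101111011
Gen 1 (rule 73): 010101001011
Gen 2 (rule 60): 011111101110
Gen 3 (rule 106): 110000111010
Gen 4 (rule 73): 110110101000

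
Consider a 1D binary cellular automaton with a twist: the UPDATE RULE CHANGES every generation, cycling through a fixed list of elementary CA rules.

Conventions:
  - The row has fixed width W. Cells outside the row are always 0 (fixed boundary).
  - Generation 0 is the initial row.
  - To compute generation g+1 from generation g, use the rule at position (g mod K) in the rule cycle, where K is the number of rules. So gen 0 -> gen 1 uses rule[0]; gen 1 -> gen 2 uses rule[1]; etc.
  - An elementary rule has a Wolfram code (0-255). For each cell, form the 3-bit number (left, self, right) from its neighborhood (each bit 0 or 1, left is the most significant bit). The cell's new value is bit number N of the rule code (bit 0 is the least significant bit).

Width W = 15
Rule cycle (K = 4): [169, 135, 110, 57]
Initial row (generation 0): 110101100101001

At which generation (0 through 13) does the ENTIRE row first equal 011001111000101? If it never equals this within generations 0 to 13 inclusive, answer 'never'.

Gen 0: 110101100101001
Gen 1 (rule 169): 101011000010000
Gen 2 (rule 135): 101000011110111
Gen 3 (rule 110): 111000110011101
Gen 4 (rule 57): 100110101010010
Gen 5 (rule 169): 000101010100000
Gen 6 (rule 135): 111101010101111
Gen 7 (rule 110): 100111111111001
Gen 8 (rule 57): 010100000000100
Gen 9 (rule 169): 001001111110001
Gen 10 (rule 135): 111010111100111
Gen 11 (rule 110): 101111100101101
Gen 12 (rule 57): 011000010011010
Gen 13 (rule 169): 010011000010100

Answer: never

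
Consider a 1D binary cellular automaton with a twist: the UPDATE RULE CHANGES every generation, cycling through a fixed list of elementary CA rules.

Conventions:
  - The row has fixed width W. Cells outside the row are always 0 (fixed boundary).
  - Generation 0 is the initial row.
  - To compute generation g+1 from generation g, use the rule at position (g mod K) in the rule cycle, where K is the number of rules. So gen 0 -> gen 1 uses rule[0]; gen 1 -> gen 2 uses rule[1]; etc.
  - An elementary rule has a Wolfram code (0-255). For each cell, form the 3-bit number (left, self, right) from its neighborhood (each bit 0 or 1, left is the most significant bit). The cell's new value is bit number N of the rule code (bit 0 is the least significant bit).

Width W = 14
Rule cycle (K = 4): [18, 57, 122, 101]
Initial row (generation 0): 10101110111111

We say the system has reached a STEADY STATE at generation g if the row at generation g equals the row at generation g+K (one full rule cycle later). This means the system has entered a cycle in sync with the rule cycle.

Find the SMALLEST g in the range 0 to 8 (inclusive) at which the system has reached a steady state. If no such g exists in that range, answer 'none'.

Gen 0: 10101110111111
Gen 1 (rule 18): 00000000000000
Gen 2 (rule 57): 11111111111111
Gen 3 (rule 122): 10000000000001
Gen 4 (rule 101): 10111111111101
Gen 5 (rule 18): 00000000000000
Gen 6 (rule 57): 11111111111111
Gen 7 (rule 122): 10000000000001
Gen 8 (rule 101): 10111111111101
Gen 9 (rule 18): 00000000000000
Gen 10 (rule 57): 11111111111111
Gen 11 (rule 122): 10000000000001
Gen 12 (rule 101): 10111111111101

Answer: 1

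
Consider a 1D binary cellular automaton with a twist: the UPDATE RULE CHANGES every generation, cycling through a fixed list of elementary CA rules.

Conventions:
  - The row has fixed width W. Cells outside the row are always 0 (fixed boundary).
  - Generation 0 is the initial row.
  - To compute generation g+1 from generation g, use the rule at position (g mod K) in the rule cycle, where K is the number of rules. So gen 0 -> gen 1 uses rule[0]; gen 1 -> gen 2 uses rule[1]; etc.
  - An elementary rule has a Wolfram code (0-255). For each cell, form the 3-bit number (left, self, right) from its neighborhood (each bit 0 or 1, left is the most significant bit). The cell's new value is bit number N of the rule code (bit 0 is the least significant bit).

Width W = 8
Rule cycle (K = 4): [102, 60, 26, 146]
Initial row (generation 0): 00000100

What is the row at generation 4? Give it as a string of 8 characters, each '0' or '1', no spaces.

Answer: 00101010

Derivation:
Gen 0: 00000100
Gen 1 (rule 102): 00001100
Gen 2 (rule 60): 00001010
Gen 3 (rule 26): 00010001
Gen 4 (rule 146): 00101010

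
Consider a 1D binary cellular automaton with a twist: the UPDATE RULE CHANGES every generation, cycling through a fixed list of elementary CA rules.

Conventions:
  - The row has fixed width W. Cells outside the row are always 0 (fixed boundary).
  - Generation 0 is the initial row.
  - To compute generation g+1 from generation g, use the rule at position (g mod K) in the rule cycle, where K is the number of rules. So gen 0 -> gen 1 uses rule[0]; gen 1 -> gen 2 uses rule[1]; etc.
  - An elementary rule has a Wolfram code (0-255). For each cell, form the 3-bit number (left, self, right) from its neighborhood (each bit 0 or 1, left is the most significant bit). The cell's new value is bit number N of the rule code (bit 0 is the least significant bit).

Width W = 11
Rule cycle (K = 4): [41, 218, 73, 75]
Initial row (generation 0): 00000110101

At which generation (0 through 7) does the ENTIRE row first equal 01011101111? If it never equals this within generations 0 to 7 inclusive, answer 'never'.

Gen 0: 00000110101
Gen 1 (rule 41): 11110101010
Gen 2 (rule 218): 11110000001
Gen 3 (rule 73): 10010111100
Gen 4 (rule 75): 00100100101
Gen 5 (rule 41): 10000000010
Gen 6 (rule 218): 01000000101
Gen 7 (rule 73): 00011110000

Answer: never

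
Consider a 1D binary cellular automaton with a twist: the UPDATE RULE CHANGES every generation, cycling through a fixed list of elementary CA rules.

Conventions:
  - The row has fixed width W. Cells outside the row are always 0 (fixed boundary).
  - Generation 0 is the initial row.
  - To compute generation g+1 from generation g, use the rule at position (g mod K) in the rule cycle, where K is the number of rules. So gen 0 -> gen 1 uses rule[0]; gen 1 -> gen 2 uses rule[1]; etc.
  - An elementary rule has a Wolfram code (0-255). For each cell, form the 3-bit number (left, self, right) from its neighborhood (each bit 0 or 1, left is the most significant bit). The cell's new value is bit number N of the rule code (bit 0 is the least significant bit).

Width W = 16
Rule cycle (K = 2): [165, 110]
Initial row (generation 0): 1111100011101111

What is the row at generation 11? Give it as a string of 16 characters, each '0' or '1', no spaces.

Gen 0: 1111100011101111
Gen 1 (rule 165): 0111001001010110
Gen 2 (rule 110): 1101011011111110
Gen 3 (rule 165): 0011100101111100
Gen 4 (rule 110): 0110101111000100
Gen 5 (rule 165): 0001110110010101
Gen 6 (rule 110): 0011011110111111
Gen 7 (rule 165): 1000101101011110
Gen 8 (rule 110): 1001111111110010
Gen 9 (rule 165): 1000111111100010
Gen 10 (rule 110): 1001100000100110
Gen 11 (rule 165): 1000001110100000

Answer: 1000001110100000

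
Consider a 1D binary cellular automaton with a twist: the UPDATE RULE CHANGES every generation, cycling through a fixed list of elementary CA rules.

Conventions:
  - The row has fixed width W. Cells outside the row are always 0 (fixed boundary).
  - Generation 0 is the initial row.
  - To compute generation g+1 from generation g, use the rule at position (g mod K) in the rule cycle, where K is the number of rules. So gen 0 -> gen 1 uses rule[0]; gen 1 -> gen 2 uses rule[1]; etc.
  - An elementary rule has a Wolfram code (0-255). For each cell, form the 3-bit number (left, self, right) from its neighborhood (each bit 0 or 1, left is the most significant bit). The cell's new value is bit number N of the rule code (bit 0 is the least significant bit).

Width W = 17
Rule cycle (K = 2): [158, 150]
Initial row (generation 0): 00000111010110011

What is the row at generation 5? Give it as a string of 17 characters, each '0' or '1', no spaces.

Gen 0: 00000111010110011
Gen 1 (rule 158): 00001110010101110
Gen 2 (rule 150): 00010101110100101
Gen 3 (rule 158): 00110101100111101
Gen 4 (rule 150): 01000100011011001
Gen 5 (rule 158): 11101110110010111

Answer: 11101110110010111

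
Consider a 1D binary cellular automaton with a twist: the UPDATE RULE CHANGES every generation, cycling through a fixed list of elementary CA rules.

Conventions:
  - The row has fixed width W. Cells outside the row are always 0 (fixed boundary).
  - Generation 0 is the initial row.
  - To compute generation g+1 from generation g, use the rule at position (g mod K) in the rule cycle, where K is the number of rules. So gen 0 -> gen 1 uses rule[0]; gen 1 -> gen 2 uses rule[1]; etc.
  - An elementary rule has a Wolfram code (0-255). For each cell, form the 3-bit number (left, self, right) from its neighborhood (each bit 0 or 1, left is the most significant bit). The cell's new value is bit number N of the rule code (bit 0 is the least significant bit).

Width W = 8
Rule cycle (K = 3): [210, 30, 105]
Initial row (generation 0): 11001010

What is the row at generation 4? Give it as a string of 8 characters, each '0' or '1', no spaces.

Gen 0: 11001010
Gen 1 (rule 210): 01110001
Gen 2 (rule 30): 11001011
Gen 3 (rule 105): 11000111
Gen 4 (rule 210): 01101011

Answer: 01101011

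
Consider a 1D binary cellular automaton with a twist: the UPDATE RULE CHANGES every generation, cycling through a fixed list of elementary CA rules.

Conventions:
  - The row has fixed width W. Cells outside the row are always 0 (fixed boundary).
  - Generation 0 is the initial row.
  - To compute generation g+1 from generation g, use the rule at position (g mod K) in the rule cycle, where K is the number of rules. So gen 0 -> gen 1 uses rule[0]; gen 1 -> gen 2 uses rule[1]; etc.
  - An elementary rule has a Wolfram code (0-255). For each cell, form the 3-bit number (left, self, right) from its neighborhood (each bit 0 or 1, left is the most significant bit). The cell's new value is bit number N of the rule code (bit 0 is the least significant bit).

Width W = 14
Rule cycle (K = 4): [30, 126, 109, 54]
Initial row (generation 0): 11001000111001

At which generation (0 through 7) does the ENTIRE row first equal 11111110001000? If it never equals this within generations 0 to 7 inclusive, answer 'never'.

Gen 0: 11001000111001
Gen 1 (rule 30): 10111101100111
Gen 2 (rule 126): 11100111111101
Gen 3 (rule 109): 10100100000111
Gen 4 (rule 54): 11111110001000
Gen 5 (rule 30): 10000001011100
Gen 6 (rule 126): 11000011110110
Gen 7 (rule 109): 11011010011110

Answer: 4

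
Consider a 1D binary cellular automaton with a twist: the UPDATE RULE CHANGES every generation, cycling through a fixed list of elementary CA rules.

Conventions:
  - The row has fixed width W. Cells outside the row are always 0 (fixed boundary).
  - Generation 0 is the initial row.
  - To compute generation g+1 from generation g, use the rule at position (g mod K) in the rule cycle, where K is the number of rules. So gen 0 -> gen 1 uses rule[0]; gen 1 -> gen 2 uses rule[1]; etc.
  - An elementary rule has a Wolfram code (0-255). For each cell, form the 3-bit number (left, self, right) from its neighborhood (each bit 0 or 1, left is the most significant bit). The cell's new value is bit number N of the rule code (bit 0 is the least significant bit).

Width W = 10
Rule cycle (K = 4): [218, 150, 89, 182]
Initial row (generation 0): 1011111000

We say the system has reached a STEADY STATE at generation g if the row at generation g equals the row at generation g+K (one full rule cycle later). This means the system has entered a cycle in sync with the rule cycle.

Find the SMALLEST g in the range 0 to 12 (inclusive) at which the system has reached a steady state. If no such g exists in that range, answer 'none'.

Answer: none

Derivation:
Gen 0: 1011111000
Gen 1 (rule 218): 0011111100
Gen 2 (rule 150): 0101111010
Gen 3 (rule 89): 0001001001
Gen 4 (rule 182): 0011111111
Gen 5 (rule 218): 0111111111
Gen 6 (rule 150): 1011111110
Gen 7 (rule 89): 0010000011
Gen 8 (rule 182): 0111000100
Gen 9 (rule 218): 1111101010
Gen 10 (rule 150): 0111001011
Gen 11 (rule 89): 0101100011
Gen 12 (rule 182): 1110010100
Gen 13 (rule 218): 1111100010
Gen 14 (rule 150): 0111010111
Gen 15 (rule 89): 0101000101
Gen 16 (rule 182): 1111101111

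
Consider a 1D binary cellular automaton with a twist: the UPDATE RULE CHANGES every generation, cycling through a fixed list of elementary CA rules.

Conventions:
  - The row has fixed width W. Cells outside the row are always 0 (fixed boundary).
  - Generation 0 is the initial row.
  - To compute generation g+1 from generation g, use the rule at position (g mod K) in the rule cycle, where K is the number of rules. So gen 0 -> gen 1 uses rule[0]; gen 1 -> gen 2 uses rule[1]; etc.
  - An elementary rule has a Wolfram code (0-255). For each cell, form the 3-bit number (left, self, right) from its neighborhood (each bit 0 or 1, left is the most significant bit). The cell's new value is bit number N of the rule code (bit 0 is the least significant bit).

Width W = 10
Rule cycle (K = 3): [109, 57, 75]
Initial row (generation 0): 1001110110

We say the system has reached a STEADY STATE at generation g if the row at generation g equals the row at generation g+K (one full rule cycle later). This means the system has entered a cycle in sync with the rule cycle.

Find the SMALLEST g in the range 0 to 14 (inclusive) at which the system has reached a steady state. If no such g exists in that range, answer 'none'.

Gen 0: 1001110110
Gen 1 (rule 109): 1001011110
Gen 2 (rule 57): 0100110001
Gen 3 (rule 75): 1001110110
Gen 4 (rule 109): 1001011110
Gen 5 (rule 57): 0100110001
Gen 6 (rule 75): 1001110110
Gen 7 (rule 109): 1001011110
Gen 8 (rule 57): 0100110001
Gen 9 (rule 75): 1001110110
Gen 10 (rule 109): 1001011110
Gen 11 (rule 57): 0100110001
Gen 12 (rule 75): 1001110110
Gen 13 (rule 109): 1001011110
Gen 14 (rule 57): 0100110001
Gen 15 (rule 75): 1001110110
Gen 16 (rule 109): 1001011110
Gen 17 (rule 57): 0100110001

Answer: 0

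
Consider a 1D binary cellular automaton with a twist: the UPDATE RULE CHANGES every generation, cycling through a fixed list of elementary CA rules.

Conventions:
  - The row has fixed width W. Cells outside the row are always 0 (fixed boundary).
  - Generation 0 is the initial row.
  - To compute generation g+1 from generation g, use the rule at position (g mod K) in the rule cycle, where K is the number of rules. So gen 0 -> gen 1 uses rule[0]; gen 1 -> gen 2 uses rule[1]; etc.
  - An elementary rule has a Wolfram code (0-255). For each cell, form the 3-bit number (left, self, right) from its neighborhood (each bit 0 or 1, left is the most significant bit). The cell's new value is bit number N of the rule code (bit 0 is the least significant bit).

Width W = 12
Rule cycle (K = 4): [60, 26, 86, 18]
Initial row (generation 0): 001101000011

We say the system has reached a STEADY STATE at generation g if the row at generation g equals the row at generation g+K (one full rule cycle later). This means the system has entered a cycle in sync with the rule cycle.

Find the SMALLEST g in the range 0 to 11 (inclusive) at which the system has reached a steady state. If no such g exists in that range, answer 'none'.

Gen 0: 001101000011
Gen 1 (rule 60): 001011100010
Gen 2 (rule 26): 010010010101
Gen 3 (rule 86): 111111110101
Gen 4 (rule 18): 000000000000
Gen 5 (rule 60): 000000000000
Gen 6 (rule 26): 000000000000
Gen 7 (rule 86): 000000000000
Gen 8 (rule 18): 000000000000
Gen 9 (rule 60): 000000000000
Gen 10 (rule 26): 000000000000
Gen 11 (rule 86): 000000000000
Gen 12 (rule 18): 000000000000
Gen 13 (rule 60): 000000000000
Gen 14 (rule 26): 000000000000
Gen 15 (rule 86): 000000000000

Answer: 4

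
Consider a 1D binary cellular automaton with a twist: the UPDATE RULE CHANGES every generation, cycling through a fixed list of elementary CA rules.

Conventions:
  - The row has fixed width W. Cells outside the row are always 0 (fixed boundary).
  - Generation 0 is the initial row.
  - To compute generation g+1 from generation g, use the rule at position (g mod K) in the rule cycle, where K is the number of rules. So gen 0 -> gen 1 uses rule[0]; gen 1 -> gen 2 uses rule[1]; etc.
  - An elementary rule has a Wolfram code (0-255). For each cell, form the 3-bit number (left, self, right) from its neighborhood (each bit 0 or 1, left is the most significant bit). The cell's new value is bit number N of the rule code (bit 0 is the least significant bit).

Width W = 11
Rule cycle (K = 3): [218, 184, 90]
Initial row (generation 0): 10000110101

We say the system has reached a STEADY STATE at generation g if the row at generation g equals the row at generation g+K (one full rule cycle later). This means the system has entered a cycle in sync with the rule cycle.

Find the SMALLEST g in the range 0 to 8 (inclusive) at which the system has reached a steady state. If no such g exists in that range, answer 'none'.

Gen 0: 10000110101
Gen 1 (rule 218): 01001110000
Gen 2 (rule 184): 00101101000
Gen 3 (rule 90): 01001100100
Gen 4 (rule 218): 10111111010
Gen 5 (rule 184): 01111110101
Gen 6 (rule 90): 11000010000
Gen 7 (rule 218): 11100101000
Gen 8 (rule 184): 11010010100
Gen 9 (rule 90): 11001100010
Gen 10 (rule 218): 11111110101
Gen 11 (rule 184): 11111101010

Answer: none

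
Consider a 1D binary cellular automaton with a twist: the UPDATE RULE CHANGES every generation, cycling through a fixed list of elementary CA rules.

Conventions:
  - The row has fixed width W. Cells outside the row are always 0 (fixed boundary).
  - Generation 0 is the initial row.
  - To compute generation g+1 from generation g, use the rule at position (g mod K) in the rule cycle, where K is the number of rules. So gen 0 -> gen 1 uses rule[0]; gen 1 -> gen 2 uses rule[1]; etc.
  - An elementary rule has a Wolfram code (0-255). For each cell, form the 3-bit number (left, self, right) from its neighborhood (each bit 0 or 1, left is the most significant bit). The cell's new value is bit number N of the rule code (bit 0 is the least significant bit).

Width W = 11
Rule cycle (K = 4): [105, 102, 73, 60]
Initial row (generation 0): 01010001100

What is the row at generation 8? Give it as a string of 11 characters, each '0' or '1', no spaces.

Gen 0: 01010001100
Gen 1 (rule 105): 00100101101
Gen 2 (rule 102): 01101110111
Gen 3 (rule 73): 01101010101
Gen 4 (rule 60): 01011111111
Gen 5 (rule 105): 00110000001
Gen 6 (rule 102): 01010000011
Gen 7 (rule 73): 00000111011
Gen 8 (rule 60): 00000100110

Answer: 00000100110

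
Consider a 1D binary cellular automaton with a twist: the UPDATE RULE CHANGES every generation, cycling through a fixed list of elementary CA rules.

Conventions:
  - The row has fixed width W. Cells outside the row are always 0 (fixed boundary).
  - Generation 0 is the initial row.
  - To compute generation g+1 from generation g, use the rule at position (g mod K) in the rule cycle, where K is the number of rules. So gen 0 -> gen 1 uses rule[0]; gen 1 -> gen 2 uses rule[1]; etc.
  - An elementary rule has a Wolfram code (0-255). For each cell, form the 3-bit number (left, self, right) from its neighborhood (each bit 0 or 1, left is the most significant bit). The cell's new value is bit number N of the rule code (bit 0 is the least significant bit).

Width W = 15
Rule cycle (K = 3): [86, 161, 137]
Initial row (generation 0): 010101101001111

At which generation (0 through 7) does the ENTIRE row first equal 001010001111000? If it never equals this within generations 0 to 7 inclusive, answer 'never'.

Answer: 5

Derivation:
Gen 0: 010101101001111
Gen 1 (rule 86): 110100101110001
Gen 2 (rule 161): 001000010100100
Gen 3 (rule 137): 100011000000001
Gen 4 (rule 86): 110101100000011
Gen 5 (rule 161): 001010001111000
Gen 6 (rule 137): 100000101110011
Gen 7 (rule 86): 110001100011101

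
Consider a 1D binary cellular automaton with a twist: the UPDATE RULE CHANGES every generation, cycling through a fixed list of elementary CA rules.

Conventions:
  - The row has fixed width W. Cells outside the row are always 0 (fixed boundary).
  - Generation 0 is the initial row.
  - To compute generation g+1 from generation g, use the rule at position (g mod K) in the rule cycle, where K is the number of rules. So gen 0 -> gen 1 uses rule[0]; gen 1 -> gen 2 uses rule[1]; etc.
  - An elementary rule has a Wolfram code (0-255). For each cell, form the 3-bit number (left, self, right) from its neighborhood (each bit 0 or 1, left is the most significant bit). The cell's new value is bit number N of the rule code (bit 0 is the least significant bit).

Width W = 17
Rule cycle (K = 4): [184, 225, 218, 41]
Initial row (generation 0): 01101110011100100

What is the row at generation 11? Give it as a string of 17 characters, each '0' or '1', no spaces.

Answer: 00111111100111110

Derivation:
Gen 0: 01101110011100100
Gen 1 (rule 184): 01011101011010010
Gen 2 (rule 225): 00101110101100000
Gen 3 (rule 218): 01001110001110000
Gen 4 (rule 41): 00001000101000111
Gen 5 (rule 184): 00000100010100110
Gen 6 (rule 225): 11110001001000010
Gen 7 (rule 218): 11111010110100101
Gen 8 (rule 41): 10000101101000010
Gen 9 (rule 184): 01000011010100001
Gen 10 (rule 225): 00011001101001100
Gen 11 (rule 218): 00111111100111110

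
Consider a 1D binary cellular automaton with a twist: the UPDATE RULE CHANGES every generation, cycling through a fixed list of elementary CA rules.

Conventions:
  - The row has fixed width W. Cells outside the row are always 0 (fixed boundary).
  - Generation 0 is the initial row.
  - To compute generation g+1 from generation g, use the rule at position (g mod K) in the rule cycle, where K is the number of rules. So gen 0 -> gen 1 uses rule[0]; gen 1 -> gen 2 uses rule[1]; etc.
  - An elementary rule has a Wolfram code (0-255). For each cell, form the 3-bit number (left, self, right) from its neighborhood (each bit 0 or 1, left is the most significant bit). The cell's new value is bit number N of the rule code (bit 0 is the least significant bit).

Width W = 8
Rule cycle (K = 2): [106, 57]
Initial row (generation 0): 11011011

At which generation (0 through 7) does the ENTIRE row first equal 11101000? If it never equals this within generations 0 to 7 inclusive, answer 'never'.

Answer: never

Derivation:
Gen 0: 11011011
Gen 1 (rule 106): 11111111
Gen 2 (rule 57): 10000000
Gen 3 (rule 106): 00000000
Gen 4 (rule 57): 11111111
Gen 5 (rule 106): 10000001
Gen 6 (rule 57): 01111100
Gen 7 (rule 106): 11000100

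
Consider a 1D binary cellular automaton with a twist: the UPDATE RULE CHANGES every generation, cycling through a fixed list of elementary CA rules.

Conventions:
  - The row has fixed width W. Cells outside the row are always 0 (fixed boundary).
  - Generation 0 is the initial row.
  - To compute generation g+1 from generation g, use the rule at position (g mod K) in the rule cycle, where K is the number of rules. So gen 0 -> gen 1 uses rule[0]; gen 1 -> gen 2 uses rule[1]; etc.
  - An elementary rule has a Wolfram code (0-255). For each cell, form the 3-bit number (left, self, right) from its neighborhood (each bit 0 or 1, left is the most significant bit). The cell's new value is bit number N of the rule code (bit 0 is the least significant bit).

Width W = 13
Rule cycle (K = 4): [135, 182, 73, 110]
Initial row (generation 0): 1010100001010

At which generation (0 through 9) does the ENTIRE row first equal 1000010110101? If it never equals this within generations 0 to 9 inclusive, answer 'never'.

Answer: 3

Derivation:
Gen 0: 1010100001010
Gen 1 (rule 135): 1010101111010
Gen 2 (rule 182): 1111110110111
Gen 3 (rule 73): 1000010110101
Gen 4 (rule 110): 1000111111111
Gen 5 (rule 135): 1011011111110
Gen 6 (rule 182): 1100101111101
Gen 7 (rule 73): 1100001000100
Gen 8 (rule 110): 1100011001100
Gen 9 (rule 135): 0001100010001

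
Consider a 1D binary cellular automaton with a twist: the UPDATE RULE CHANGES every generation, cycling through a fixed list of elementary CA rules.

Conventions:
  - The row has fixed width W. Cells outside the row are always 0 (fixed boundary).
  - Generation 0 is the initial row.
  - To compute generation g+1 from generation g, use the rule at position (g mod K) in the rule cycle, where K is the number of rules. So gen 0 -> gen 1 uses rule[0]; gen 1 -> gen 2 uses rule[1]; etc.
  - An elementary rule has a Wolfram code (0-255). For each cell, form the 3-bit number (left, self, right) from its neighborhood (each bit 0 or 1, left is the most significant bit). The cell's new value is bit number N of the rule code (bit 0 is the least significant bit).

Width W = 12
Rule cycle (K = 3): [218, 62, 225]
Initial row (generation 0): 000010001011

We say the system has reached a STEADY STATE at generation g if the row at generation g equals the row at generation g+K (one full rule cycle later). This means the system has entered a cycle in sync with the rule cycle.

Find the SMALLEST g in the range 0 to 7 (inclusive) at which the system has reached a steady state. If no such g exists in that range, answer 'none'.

Gen 0: 000010001011
Gen 1 (rule 218): 000101010011
Gen 2 (rule 62): 001111111110
Gen 3 (rule 225): 100111111110
Gen 4 (rule 218): 011111111111
Gen 5 (rule 62): 110000000000
Gen 6 (rule 225): 010111111111
Gen 7 (rule 218): 100111111111
Gen 8 (rule 62): 111100000000
Gen 9 (rule 225): 011101111111
Gen 10 (rule 218): 111101111111

Answer: none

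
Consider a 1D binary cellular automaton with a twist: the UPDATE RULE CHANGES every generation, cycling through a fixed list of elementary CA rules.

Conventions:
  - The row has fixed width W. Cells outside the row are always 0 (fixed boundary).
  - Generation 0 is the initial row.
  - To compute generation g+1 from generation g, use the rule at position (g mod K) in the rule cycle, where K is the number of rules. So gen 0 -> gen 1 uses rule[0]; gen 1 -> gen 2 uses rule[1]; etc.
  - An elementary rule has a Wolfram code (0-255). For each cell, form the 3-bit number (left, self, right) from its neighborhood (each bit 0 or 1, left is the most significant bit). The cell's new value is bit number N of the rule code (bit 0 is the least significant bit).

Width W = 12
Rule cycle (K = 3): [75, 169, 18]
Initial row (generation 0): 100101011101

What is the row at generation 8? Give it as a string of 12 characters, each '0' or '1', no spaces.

Answer: 000111111001

Derivation:
Gen 0: 100101011101
Gen 1 (rule 75): 001000010100
Gen 2 (rule 169): 100011001001
Gen 3 (rule 18): 010100110110
Gen 4 (rule 75): 100001110110
Gen 5 (rule 169): 001101101100
Gen 6 (rule 18): 010000000010
Gen 7 (rule 75): 100111111100
Gen 8 (rule 169): 000111111001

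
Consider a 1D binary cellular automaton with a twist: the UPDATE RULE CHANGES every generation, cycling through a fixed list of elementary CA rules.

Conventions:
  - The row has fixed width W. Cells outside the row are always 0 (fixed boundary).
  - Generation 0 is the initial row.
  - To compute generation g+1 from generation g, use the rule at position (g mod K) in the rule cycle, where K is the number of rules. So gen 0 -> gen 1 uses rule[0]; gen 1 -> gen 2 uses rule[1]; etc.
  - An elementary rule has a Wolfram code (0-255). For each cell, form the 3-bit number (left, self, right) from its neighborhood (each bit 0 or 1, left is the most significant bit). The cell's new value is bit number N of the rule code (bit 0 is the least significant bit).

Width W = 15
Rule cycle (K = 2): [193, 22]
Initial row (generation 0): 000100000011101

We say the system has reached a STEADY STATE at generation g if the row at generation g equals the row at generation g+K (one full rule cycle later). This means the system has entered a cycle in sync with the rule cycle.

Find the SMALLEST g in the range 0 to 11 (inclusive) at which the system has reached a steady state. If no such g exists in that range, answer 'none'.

Answer: none

Derivation:
Gen 0: 000100000011101
Gen 1 (rule 193): 110001111001100
Gen 2 (rule 22): 001010000110010
Gen 3 (rule 193): 100000110010000
Gen 4 (rule 22): 110001001111000
Gen 5 (rule 193): 010100000111011
Gen 6 (rule 22): 110110001000000
Gen 7 (rule 193): 010010100011111
Gen 8 (rule 22): 111110110100000
Gen 9 (rule 193): 011110010001111
Gen 10 (rule 22): 100001111010000
Gen 11 (rule 193): 001100111000111
Gen 12 (rule 22): 010011000101000
Gen 13 (rule 193): 000001010000011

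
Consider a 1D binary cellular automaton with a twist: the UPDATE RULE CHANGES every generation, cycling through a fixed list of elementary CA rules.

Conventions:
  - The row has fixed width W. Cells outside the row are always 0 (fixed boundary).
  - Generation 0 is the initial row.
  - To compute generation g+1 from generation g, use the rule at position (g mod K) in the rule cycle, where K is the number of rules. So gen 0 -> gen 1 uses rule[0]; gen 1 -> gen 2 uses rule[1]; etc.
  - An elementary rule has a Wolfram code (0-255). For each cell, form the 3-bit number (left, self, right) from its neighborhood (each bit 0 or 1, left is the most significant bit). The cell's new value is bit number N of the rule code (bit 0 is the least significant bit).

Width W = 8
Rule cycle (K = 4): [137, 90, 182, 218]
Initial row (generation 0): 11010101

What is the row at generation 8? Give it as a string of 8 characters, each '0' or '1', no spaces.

Gen 0: 11010101
Gen 1 (rule 137): 10000000
Gen 2 (rule 90): 01000000
Gen 3 (rule 182): 11100000
Gen 4 (rule 218): 11110000
Gen 5 (rule 137): 11100111
Gen 6 (rule 90): 10111101
Gen 7 (rule 182): 11011011
Gen 8 (rule 218): 11011011

Answer: 11011011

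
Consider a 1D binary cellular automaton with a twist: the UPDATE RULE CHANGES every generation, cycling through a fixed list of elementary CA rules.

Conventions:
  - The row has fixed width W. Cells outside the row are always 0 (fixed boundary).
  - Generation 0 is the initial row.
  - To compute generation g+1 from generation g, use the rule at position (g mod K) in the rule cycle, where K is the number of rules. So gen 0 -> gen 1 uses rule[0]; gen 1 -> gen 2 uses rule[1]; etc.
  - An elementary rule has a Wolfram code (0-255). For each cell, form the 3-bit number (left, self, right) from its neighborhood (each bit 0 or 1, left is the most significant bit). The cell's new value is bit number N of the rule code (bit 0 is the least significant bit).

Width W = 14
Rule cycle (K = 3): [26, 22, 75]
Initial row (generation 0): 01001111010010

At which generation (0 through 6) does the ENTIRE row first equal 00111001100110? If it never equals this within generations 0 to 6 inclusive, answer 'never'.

Gen 0: 01001111010010
Gen 1 (rule 26): 10111000001101
Gen 2 (rule 22): 10000100010001
Gen 3 (rule 75): 00111001100110
Gen 4 (rule 26): 01100111011101
Gen 5 (rule 22): 10011000000001
Gen 6 (rule 75): 00111011111110

Answer: 3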